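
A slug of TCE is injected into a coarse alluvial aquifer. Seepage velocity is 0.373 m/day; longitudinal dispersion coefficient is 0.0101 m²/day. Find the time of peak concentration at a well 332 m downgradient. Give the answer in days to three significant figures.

890 days

For the 1D instantaneous-source solution, setting ∂C/∂t = 0 at fixed x gives v²t² + 2Dt − x² = 0, so t = (√(D² + v²x²) − D)/v².
√(D² + v²x²) = √(0.0101² + 0.373² × 332²) = 123.8; v² = 0.139129.
t = (123.8 − 0.0101)/0.139129 = 890 days (vs. the pure-advection estimate x/v = 890 d).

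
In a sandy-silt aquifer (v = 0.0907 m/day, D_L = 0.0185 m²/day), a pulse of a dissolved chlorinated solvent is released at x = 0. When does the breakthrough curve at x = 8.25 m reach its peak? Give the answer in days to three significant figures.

88.7 days

For the 1D instantaneous-source solution, setting ∂C/∂t = 0 at fixed x gives v²t² + 2Dt − x² = 0, so t = (√(D² + v²x²) − D)/v².
√(D² + v²x²) = √(0.0185² + 0.0907² × 8.25²) = 0.7485; v² = 0.00822649.
t = (0.7485 − 0.0185)/0.00822649 = 88.7 days (vs. the pure-advection estimate x/v = 91.0 d).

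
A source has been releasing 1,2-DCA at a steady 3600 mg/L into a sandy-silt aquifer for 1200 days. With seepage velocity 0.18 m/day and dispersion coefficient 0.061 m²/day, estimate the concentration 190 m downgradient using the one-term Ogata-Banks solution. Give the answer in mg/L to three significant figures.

For a continuous step input, C/C₀ ≈ ½·erfc((x−vt)/(2√(Dt))).
vt = 0.18 × 1200 = 216 m and 2√(Dt) = 2√(0.061 × 1200) = 17.11 m.
Argument (x−vt)/(2√(Dt)) = (190 − 216)/17.11 = -1.520; ½·erfc(-1.520) = 0.9842.
C = 3600 × 0.9842 = 3540 mg/L.

3540 mg/L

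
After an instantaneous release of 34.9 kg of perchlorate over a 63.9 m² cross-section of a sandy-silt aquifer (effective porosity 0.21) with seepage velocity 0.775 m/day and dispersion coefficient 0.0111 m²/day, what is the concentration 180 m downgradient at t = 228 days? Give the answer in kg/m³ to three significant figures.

For an instantaneous plane source, C(x,t) = M/(n_e·A·√(4πDt)) · exp(−(x−vt)²/(4Dt)), with n_e·A the pore (flow) area.
Plume center vt = 0.775 × 228 = 176.7 m, so the well at 180 m is 3.3 m downgradient of the peak.
√(4πDt) = 5.639 m, giving peak height M/(n_e·A·√(4πDt)) = 34.9/(0.21 × 63.9 × 5.639) = 0.4612 kg/m³.
(x−vt)²/(4Dt) = (3.3)²/(4 × 0.0111 × 228) = 1.076; exp(−1.076) = 0.3410.
C = 0.4612 × 0.3410 = 0.157 kg/m³.

0.157 kg/m³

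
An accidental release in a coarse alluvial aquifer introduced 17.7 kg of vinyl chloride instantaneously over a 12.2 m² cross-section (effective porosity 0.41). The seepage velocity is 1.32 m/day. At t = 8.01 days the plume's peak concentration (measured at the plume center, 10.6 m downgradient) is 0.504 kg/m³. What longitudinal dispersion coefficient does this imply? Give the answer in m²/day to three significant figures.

0.490 m²/day

At the plume center C_max = M/(n_e·A·√(4πDt)), so D = M²/(4πt·(n_e·A·C_max)²).
n_e·A·C_max = 0.41 × 12.2 × 0.504 = 2.521 kg/m.
D = 17.7²/(4π × 8.01 × 2.521²) = 0.490 m²/day.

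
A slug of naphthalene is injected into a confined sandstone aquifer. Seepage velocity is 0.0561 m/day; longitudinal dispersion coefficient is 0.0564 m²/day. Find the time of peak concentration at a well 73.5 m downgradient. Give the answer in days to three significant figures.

For the 1D instantaneous-source solution, setting ∂C/∂t = 0 at fixed x gives v²t² + 2Dt − x² = 0, so t = (√(D² + v²x²) − D)/v².
√(D² + v²x²) = √(0.0564² + 0.0561² × 73.5²) = 4.124; v² = 0.00314721.
t = (4.124 − 0.0564)/0.00314721 = 1290 days (vs. the pure-advection estimate x/v = 1310 d).

1290 days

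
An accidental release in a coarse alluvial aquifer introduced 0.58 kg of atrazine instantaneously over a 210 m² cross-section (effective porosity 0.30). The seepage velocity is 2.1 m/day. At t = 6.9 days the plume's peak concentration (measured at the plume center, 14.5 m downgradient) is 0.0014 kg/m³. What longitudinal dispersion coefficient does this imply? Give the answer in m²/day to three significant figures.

At the plume center C_max = M/(n_e·A·√(4πDt)), so D = M²/(4πt·(n_e·A·C_max)²).
n_e·A·C_max = 0.30 × 210 × 0.0014 = 0.08820 kg/m.
D = 0.58²/(4π × 6.9 × 0.08820²) = 0.499 m²/day.

0.499 m²/day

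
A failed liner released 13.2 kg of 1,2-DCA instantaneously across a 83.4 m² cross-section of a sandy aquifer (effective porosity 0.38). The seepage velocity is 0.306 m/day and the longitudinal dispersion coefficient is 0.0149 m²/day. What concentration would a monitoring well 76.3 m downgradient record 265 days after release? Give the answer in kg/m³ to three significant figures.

0.0138 kg/m³

For an instantaneous plane source, C(x,t) = M/(n_e·A·√(4πDt)) · exp(−(x−vt)²/(4Dt)), with n_e·A the pore (flow) area.
Plume center vt = 0.306 × 265 = 81.09 m, so the well at 76.3 m is 4.79 m upgradient of the peak.
√(4πDt) = 7.044 m, giving peak height M/(n_e·A·√(4πDt)) = 13.2/(0.38 × 83.4 × 7.044) = 0.05913 kg/m³.
(x−vt)²/(4Dt) = (-4.79)²/(4 × 0.0149 × 265) = 1.453; exp(−1.453) = 0.2339.
C = 0.05913 × 0.2339 = 0.0138 kg/m³.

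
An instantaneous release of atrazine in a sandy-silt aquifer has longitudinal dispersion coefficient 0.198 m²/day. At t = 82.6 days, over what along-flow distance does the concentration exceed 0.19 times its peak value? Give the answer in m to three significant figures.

The plume is Gaussian with σ = √(2Dt) = √(2 × 0.198 × 82.6) = 5.719 m.
C/C_peak = exp(−Δx²/(2σ²)) = 0.19 ⇒ Δx = σ·√(−2 ln 0.19) = 5.719 × 1.822 = 10.42 m.
Width = 2Δx = 20.8 m.

20.8 m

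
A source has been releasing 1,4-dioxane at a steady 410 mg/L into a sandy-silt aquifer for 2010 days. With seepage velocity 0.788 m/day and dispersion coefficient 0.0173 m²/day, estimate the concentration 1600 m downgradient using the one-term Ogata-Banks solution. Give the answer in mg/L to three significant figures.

10.9 mg/L

For a continuous step input, C/C₀ ≈ ½·erfc((x−vt)/(2√(Dt))).
vt = 0.788 × 2010 = 1583.88 m and 2√(Dt) = 2√(0.0173 × 2010) = 11.79 m.
Argument (x−vt)/(2√(Dt)) = (1600 − 1583.88)/11.79 = 1.367; ½·erfc(1.367) = 0.02660.
C = 410 × 0.02660 = 10.9 mg/L.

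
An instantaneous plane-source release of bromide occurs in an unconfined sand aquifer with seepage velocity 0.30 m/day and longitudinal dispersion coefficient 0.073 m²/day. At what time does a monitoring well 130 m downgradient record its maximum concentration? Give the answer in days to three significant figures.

433 days

For the 1D instantaneous-source solution, setting ∂C/∂t = 0 at fixed x gives v²t² + 2Dt − x² = 0, so t = (√(D² + v²x²) − D)/v².
√(D² + v²x²) = √(0.073² + 0.30² × 130²) = 39.00; v² = 0.09.
t = (39.00 − 0.073)/0.09 = 433 days (vs. the pure-advection estimate x/v = 433 d).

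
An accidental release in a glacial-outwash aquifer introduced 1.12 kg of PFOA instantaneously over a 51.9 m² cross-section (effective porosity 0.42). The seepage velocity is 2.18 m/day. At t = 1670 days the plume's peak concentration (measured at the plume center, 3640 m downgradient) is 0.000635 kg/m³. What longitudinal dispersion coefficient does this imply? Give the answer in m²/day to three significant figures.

At the plume center C_max = M/(n_e·A·√(4πDt)), so D = M²/(4πt·(n_e·A·C_max)²).
n_e·A·C_max = 0.42 × 51.9 × 0.000635 = 0.01384 kg/m.
D = 1.12²/(4π × 1670 × 0.01384²) = 0.312 m²/day.

0.312 m²/day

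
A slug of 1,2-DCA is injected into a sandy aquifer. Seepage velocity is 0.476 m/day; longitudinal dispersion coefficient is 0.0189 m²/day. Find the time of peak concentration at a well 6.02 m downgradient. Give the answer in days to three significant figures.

For the 1D instantaneous-source solution, setting ∂C/∂t = 0 at fixed x gives v²t² + 2Dt − x² = 0, so t = (√(D² + v²x²) − D)/v².
√(D² + v²x²) = √(0.0189² + 0.476² × 6.02²) = 2.866; v² = 0.226576.
t = (2.866 − 0.0189)/0.226576 = 12.6 days (vs. the pure-advection estimate x/v = 12.6 d).

12.6 days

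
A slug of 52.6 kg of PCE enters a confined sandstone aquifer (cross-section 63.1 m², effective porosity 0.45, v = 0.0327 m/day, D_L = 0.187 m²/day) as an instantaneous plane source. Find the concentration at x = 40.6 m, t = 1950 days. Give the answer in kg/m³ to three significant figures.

0.0189 kg/m³

For an instantaneous plane source, C(x,t) = M/(n_e·A·√(4πDt)) · exp(−(x−vt)²/(4Dt)), with n_e·A the pore (flow) area.
Plume center vt = 0.0327 × 1950 = 63.765 m, so the well at 40.6 m is 23.165 m upgradient of the peak.
√(4πDt) = 67.69 m, giving peak height M/(n_e·A·√(4πDt)) = 52.6/(0.45 × 63.1 × 67.69) = 0.02737 kg/m³.
(x−vt)²/(4Dt) = (-23.165)²/(4 × 0.187 × 1950) = 0.3679; exp(−0.3679) = 0.6922.
C = 0.02737 × 0.6922 = 0.0189 kg/m³.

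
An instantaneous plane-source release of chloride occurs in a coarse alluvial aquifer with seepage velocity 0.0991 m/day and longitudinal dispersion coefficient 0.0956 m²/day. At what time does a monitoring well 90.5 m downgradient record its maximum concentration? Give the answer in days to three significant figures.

For the 1D instantaneous-source solution, setting ∂C/∂t = 0 at fixed x gives v²t² + 2Dt − x² = 0, so t = (√(D² + v²x²) − D)/v².
√(D² + v²x²) = √(0.0956² + 0.0991² × 90.5²) = 8.969; v² = 0.00982081.
t = (8.969 − 0.0956)/0.00982081 = 904 days (vs. the pure-advection estimate x/v = 913 d).

904 days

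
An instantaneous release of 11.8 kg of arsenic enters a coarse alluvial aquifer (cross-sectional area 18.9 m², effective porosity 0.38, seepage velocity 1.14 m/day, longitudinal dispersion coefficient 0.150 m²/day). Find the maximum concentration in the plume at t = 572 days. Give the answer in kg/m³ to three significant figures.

The peak of an instantaneous 1D plume sits at x = vt; there the Gaussian factor is 1 and C_max = M/(n_e·A·√(4πDt)), where n_e·A is the pore area the mass is dissolved in.
√(4πDt) = √(4π × 0.150 × 572) = 32.84 m, so C_max = 11.8/(0.38 × 18.9 × 32.84) = 0.0500 kg/m³.

0.0500 kg/m³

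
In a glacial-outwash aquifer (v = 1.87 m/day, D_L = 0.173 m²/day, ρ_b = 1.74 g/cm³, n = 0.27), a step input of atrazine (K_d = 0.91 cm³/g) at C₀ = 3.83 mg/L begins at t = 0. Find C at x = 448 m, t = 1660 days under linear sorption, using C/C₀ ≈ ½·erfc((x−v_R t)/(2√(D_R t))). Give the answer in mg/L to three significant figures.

Retardation factor R = 1 + ρ_b·K_d/n = 1 + 1.74 × 0.91/0.27 = 6.864.
Sorption retards both mechanisms: v_R = v/R = 0.2724 m/day, D_R = D/R = 0.02520 m²/day.
v_R·t = 0.2724 × 1660 = 452.184 m; 2√(D_R t) = 12.94 m; argument = (448 − 452.184)/12.94 = -0.3233.
C = C₀ × ½·erfc(-0.3233) = 3.83 × 0.6762 = 2.59 mg/L.

2.59 mg/L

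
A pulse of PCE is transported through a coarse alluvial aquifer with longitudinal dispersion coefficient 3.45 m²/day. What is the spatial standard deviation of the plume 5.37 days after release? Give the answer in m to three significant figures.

6.09 m

Dispersive spreading gives a Gaussian with σ² = 2Dt; advection only shifts the center.
σ = √(2 × 3.45 × 5.37) = 6.09 m.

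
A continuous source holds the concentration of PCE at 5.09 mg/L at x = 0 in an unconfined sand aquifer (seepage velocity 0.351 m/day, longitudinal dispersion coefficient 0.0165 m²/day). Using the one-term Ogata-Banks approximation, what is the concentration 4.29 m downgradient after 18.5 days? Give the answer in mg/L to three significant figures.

5.08 mg/L

For a continuous step input, C/C₀ ≈ ½·erfc((x−vt)/(2√(Dt))).
vt = 0.351 × 18.5 = 6.4935 m and 2√(Dt) = 2√(0.0165 × 18.5) = 1.105 m.
Argument (x−vt)/(2√(Dt)) = (4.29 − 6.4935)/1.105 = -1.994; ½·erfc(-1.994) = 0.9976.
C = 5.09 × 0.9976 = 5.08 mg/L.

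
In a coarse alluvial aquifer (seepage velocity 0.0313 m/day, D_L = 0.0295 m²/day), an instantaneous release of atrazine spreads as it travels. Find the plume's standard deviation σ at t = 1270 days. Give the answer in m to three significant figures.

8.66 m

Dispersive spreading gives a Gaussian with σ² = 2Dt; advection only shifts the center.
σ = √(2 × 0.0295 × 1270) = 8.66 m.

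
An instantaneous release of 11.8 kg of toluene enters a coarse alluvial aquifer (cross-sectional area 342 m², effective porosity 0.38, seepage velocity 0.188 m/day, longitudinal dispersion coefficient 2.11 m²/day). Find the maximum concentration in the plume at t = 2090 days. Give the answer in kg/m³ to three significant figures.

0.000386 kg/m³

The peak of an instantaneous 1D plume sits at x = vt; there the Gaussian factor is 1 and C_max = M/(n_e·A·√(4πDt)), where n_e·A is the pore area the mass is dissolved in.
√(4πDt) = √(4π × 2.11 × 2090) = 235.4 m, so C_max = 11.8/(0.38 × 342 × 235.4) = 0.000386 kg/m³.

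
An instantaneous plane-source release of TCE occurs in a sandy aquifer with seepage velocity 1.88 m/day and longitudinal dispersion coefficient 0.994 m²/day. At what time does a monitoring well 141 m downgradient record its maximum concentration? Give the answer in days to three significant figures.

For the 1D instantaneous-source solution, setting ∂C/∂t = 0 at fixed x gives v²t² + 2Dt − x² = 0, so t = (√(D² + v²x²) − D)/v².
√(D² + v²x²) = √(0.994² + 1.88² × 141²) = 265.1; v² = 3.5344.
t = (265.1 − 0.994)/3.5344 = 74.7 days (vs. the pure-advection estimate x/v = 75.0 d).

74.7 days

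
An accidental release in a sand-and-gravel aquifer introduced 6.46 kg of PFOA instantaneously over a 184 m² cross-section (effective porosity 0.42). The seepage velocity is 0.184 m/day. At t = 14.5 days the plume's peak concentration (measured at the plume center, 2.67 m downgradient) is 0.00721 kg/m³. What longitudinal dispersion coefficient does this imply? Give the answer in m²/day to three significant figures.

0.738 m²/day

At the plume center C_max = M/(n_e·A·√(4πDt)), so D = M²/(4πt·(n_e·A·C_max)²).
n_e·A·C_max = 0.42 × 184 × 0.00721 = 0.5572 kg/m.
D = 6.46²/(4π × 14.5 × 0.5572²) = 0.738 m²/day.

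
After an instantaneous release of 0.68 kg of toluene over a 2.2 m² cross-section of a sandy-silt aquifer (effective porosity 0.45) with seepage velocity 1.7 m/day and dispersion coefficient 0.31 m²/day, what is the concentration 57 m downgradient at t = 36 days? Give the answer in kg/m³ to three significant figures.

For an instantaneous plane source, C(x,t) = M/(n_e·A·√(4πDt)) · exp(−(x−vt)²/(4Dt)), with n_e·A the pore (flow) area.
Plume center vt = 1.7 × 36 = 61.2 m, so the well at 57 m is 4.2 m upgradient of the peak.
√(4πDt) = 11.84 m, giving peak height M/(n_e·A·√(4πDt)) = 0.68/(0.45 × 2.2 × 11.84) = 0.05801 kg/m³.
(x−vt)²/(4Dt) = (-4.2)²/(4 × 0.31 × 36) = 0.3952; exp(−0.3952) = 0.6735.
C = 0.05801 × 0.6735 = 0.0391 kg/m³.

0.0391 kg/m³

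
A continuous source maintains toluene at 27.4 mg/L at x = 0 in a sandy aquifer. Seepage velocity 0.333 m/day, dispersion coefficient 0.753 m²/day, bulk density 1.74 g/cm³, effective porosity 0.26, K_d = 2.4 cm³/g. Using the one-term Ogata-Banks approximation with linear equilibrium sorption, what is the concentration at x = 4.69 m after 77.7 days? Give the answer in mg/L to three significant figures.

Retardation factor R = 1 + ρ_b·K_d/n = 1 + 1.74 × 2.4/0.26 = 17.06.
Sorption retards both mechanisms: v_R = v/R = 0.01952 m/day, D_R = D/R = 0.04414 m²/day.
v_R·t = 0.01952 × 77.7 = 1.516704 m; 2√(D_R t) = 3.704 m; argument = (4.69 − 1.516704)/3.704 = 0.8567.
C = C₀ × ½·erfc(0.8567) = 27.4 × 0.1128 = 3.09 mg/L.

3.09 mg/L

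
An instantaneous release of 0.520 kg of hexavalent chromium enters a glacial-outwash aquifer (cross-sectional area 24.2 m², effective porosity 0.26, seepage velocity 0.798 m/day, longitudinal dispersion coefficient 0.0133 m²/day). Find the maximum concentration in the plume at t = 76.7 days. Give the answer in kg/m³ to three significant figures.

The peak of an instantaneous 1D plume sits at x = vt; there the Gaussian factor is 1 and C_max = M/(n_e·A·√(4πDt)), where n_e·A is the pore area the mass is dissolved in.
√(4πDt) = √(4π × 0.0133 × 76.7) = 3.580 m, so C_max = 0.520/(0.26 × 24.2 × 3.580) = 0.0231 kg/m³.

0.0231 kg/m³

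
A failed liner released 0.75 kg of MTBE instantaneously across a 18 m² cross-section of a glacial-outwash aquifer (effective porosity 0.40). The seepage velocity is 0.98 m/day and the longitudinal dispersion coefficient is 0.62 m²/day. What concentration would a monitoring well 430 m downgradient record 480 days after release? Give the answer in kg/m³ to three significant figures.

For an instantaneous plane source, C(x,t) = M/(n_e·A·√(4πDt)) · exp(−(x−vt)²/(4Dt)), with n_e·A the pore (flow) area.
Plume center vt = 0.98 × 480 = 470.4 m, so the well at 430 m is 40.4 m upgradient of the peak.
√(4πDt) = 61.15 m, giving peak height M/(n_e·A·√(4πDt)) = 0.75/(0.40 × 18 × 61.15) = 0.001703 kg/m³.
(x−vt)²/(4Dt) = (-40.4)²/(4 × 0.62 × 480) = 1.371; exp(−1.371) = 0.2539.
C = 0.001703 × 0.2539 = 0.000432 kg/m³.

0.000432 kg/m³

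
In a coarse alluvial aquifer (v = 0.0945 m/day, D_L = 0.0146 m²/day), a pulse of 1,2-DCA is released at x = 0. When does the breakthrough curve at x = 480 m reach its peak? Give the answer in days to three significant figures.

5080 days

For the 1D instantaneous-source solution, setting ∂C/∂t = 0 at fixed x gives v²t² + 2Dt − x² = 0, so t = (√(D² + v²x²) − D)/v².
√(D² + v²x²) = √(0.0146² + 0.0945² × 480²) = 45.36; v² = 0.00893025.
t = (45.36 − 0.0146)/0.00893025 = 5080 days (vs. the pure-advection estimate x/v = 5080 d).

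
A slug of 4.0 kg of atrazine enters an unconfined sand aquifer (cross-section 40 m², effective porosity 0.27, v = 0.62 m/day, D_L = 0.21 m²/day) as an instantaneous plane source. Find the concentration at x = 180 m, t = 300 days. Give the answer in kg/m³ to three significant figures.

For an instantaneous plane source, C(x,t) = M/(n_e·A·√(4πDt)) · exp(−(x−vt)²/(4Dt)), with n_e·A the pore (flow) area.
Plume center vt = 0.62 × 300 = 186 m, so the well at 180 m is 6 m upgradient of the peak.
√(4πDt) = 28.14 m, giving peak height M/(n_e·A·√(4πDt)) = 4.0/(0.27 × 40 × 28.14) = 0.01316 kg/m³.
(x−vt)²/(4Dt) = (-6)²/(4 × 0.21 × 300) = 0.1429; exp(−0.1429) = 0.8668.
C = 0.01316 × 0.8668 = 0.0114 kg/m³.

0.0114 kg/m³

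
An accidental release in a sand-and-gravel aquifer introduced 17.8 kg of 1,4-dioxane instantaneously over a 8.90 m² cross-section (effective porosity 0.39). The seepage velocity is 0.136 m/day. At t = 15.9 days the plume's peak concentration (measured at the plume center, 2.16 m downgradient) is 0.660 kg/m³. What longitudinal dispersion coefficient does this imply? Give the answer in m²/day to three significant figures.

At the plume center C_max = M/(n_e·A·√(4πDt)), so D = M²/(4πt·(n_e·A·C_max)²).
n_e·A·C_max = 0.39 × 8.90 × 0.660 = 2.291 kg/m.
D = 17.8²/(4π × 15.9 × 2.291²) = 0.302 m²/day.

0.302 m²/day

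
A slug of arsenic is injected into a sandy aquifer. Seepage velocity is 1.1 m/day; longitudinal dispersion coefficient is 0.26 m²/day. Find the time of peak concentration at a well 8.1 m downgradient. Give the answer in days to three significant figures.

For the 1D instantaneous-source solution, setting ∂C/∂t = 0 at fixed x gives v²t² + 2Dt − x² = 0, so t = (√(D² + v²x²) − D)/v².
√(D² + v²x²) = √(0.26² + 1.1² × 8.1²) = 8.914; v² = 1.21.
t = (8.914 − 0.26)/1.21 = 7.15 days (vs. the pure-advection estimate x/v = 7.36 d).

7.15 days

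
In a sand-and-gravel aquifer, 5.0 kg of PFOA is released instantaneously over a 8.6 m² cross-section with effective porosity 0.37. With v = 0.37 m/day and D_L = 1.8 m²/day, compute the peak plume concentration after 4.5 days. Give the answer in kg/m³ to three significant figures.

0.156 kg/m³

The peak of an instantaneous 1D plume sits at x = vt; there the Gaussian factor is 1 and C_max = M/(n_e·A·√(4πDt)), where n_e·A is the pore area the mass is dissolved in.
√(4πDt) = √(4π × 1.8 × 4.5) = 10.09 m, so C_max = 5.0/(0.37 × 8.6 × 10.09) = 0.156 kg/m³.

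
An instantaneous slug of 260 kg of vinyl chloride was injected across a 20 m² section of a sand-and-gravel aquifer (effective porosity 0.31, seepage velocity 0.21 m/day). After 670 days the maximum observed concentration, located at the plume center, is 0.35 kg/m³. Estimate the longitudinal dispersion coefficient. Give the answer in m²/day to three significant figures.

1.71 m²/day

At the plume center C_max = M/(n_e·A·√(4πDt)), so D = M²/(4πt·(n_e·A·C_max)²).
n_e·A·C_max = 0.31 × 20 × 0.35 = 2.170 kg/m.
D = 260²/(4π × 670 × 2.170²) = 1.71 m²/day.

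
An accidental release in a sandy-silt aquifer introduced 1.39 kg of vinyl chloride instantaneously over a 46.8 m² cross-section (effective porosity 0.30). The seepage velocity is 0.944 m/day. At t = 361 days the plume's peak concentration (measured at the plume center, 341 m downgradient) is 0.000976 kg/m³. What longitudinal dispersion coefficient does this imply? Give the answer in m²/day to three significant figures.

At the plume center C_max = M/(n_e·A·√(4πDt)), so D = M²/(4πt·(n_e·A·C_max)²).
n_e·A·C_max = 0.30 × 46.8 × 0.000976 = 0.01370 kg/m.
D = 1.39²/(4π × 361 × 0.01370²) = 2.27 m²/day.

2.27 m²/day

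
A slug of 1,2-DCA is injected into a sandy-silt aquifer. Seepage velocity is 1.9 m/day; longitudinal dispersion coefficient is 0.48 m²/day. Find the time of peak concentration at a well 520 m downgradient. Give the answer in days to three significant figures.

For the 1D instantaneous-source solution, setting ∂C/∂t = 0 at fixed x gives v²t² + 2Dt − x² = 0, so t = (√(D² + v²x²) − D)/v².
√(D² + v²x²) = √(0.48² + 1.9² × 520²) = 988.0; v² = 3.61.
t = (988.0 − 0.48)/3.61 = 274 days (vs. the pure-advection estimate x/v = 274 d).

274 days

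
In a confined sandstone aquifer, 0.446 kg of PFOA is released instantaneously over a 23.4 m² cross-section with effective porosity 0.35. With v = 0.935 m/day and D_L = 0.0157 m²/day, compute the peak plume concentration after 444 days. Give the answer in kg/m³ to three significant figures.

The peak of an instantaneous 1D plume sits at x = vt; there the Gaussian factor is 1 and C_max = M/(n_e·A·√(4πDt)), where n_e·A is the pore area the mass is dissolved in.
√(4πDt) = √(4π × 0.0157 × 444) = 9.359 m, so C_max = 0.446/(0.35 × 23.4 × 9.359) = 0.00582 kg/m³.

0.00582 kg/m³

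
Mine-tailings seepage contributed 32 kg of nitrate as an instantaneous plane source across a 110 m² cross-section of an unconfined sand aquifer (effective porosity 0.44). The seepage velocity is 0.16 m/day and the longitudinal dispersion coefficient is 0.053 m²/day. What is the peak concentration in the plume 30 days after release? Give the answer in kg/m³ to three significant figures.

The peak of an instantaneous 1D plume sits at x = vt; there the Gaussian factor is 1 and C_max = M/(n_e·A·√(4πDt)), where n_e·A is the pore area the mass is dissolved in.
√(4πDt) = √(4π × 0.053 × 30) = 4.470 m, so C_max = 32/(0.44 × 110 × 4.470) = 0.148 kg/m³.

0.148 kg/m³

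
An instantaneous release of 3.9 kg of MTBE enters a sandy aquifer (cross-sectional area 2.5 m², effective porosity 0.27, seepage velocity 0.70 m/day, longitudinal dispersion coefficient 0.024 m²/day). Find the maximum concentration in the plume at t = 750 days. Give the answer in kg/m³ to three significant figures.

The peak of an instantaneous 1D plume sits at x = vt; there the Gaussian factor is 1 and C_max = M/(n_e·A·√(4πDt)), where n_e·A is the pore area the mass is dissolved in.
√(4πDt) = √(4π × 0.024 × 750) = 15.04 m, so C_max = 3.9/(0.27 × 2.5 × 15.04) = 0.384 kg/m³.

0.384 kg/m³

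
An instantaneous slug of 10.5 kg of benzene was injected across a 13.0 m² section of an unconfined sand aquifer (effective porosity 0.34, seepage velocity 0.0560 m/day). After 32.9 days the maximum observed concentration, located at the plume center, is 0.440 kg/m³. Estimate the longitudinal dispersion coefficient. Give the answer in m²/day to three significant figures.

At the plume center C_max = M/(n_e·A·√(4πDt)), so D = M²/(4πt·(n_e·A·C_max)²).
n_e·A·C_max = 0.34 × 13.0 × 0.440 = 1.945 kg/m.
D = 10.5²/(4π × 32.9 × 1.945²) = 0.0705 m²/day.

0.0705 m²/day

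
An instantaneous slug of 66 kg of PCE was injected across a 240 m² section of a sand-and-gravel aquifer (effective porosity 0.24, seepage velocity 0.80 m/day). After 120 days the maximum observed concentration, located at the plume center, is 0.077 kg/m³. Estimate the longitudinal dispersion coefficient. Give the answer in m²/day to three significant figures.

At the plume center C_max = M/(n_e·A·√(4πDt)), so D = M²/(4πt·(n_e·A·C_max)²).
n_e·A·C_max = 0.24 × 240 × 0.077 = 4.435 kg/m.
D = 66²/(4π × 120 × 4.435²) = 0.147 m²/day.

0.147 m²/day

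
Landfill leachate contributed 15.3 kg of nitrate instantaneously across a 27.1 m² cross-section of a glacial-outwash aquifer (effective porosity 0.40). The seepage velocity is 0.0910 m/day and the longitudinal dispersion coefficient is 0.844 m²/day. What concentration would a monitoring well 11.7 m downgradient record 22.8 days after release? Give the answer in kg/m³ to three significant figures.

0.0272 kg/m³

For an instantaneous plane source, C(x,t) = M/(n_e·A·√(4πDt)) · exp(−(x−vt)²/(4Dt)), with n_e·A the pore (flow) area.
Plume center vt = 0.0910 × 22.8 = 2.0748 m, so the well at 11.7 m is 9.6252 m downgradient of the peak.
√(4πDt) = 15.55 m, giving peak height M/(n_e·A·√(4πDt)) = 15.3/(0.40 × 27.1 × 15.55) = 0.09077 kg/m³.
(x−vt)²/(4Dt) = (9.6252)²/(4 × 0.844 × 22.8) = 1.204; exp(−1.204) = 0.3000.
C = 0.09077 × 0.3000 = 0.0272 kg/m³.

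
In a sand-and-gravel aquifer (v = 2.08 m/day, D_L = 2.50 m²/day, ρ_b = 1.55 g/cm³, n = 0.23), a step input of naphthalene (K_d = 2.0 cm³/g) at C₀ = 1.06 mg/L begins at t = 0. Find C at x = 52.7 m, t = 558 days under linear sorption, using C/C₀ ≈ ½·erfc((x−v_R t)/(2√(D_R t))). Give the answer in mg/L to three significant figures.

Retardation factor R = 1 + ρ_b·K_d/n = 1 + 1.55 × 2.0/0.23 = 14.48.
Sorption retards both mechanisms: v_R = v/R = 0.1436 m/day, D_R = D/R = 0.1727 m²/day.
v_R·t = 0.1436 × 558 = 80.1288 m; 2√(D_R t) = 19.63 m; argument = (52.7 − 80.1288)/19.63 = -1.397.
C = C₀ × ½·erfc(-1.397) = 1.06 × 0.9759 = 1.03 mg/L.

1.03 mg/L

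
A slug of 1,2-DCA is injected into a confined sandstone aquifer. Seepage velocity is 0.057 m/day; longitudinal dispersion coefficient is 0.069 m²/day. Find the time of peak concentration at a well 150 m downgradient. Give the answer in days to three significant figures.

2610 days

For the 1D instantaneous-source solution, setting ∂C/∂t = 0 at fixed x gives v²t² + 2Dt − x² = 0, so t = (√(D² + v²x²) − D)/v².
√(D² + v²x²) = √(0.069² + 0.057² × 150²) = 8.550; v² = 0.003249.
t = (8.550 − 0.069)/0.003249 = 2610 days (vs. the pure-advection estimate x/v = 2630 d).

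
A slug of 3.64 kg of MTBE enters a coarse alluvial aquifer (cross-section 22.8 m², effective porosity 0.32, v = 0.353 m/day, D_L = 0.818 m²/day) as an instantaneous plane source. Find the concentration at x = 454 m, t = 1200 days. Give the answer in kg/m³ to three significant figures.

For an instantaneous plane source, C(x,t) = M/(n_e·A·√(4πDt)) · exp(−(x−vt)²/(4Dt)), with n_e·A the pore (flow) area.
Plume center vt = 0.353 × 1200 = 423.6 m, so the well at 454 m is 30.4 m downgradient of the peak.
√(4πDt) = 111.1 m, giving peak height M/(n_e·A·√(4πDt)) = 3.64/(0.32 × 22.8 × 111.1) = 0.004491 kg/m³.
(x−vt)²/(4Dt) = (30.4)²/(4 × 0.818 × 1200) = 0.2354; exp(−0.2354) = 0.7903.
C = 0.004491 × 0.7903 = 0.00355 kg/m³.

0.00355 kg/m³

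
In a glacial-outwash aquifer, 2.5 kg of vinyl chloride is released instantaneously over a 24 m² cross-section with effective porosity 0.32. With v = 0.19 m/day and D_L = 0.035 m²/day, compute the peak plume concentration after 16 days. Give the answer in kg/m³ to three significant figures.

The peak of an instantaneous 1D plume sits at x = vt; there the Gaussian factor is 1 and C_max = M/(n_e·A·√(4πDt)), where n_e·A is the pore area the mass is dissolved in.
√(4πDt) = √(4π × 0.035 × 16) = 2.653 m, so C_max = 2.5/(0.32 × 24 × 2.653) = 0.123 kg/m³.

0.123 kg/m³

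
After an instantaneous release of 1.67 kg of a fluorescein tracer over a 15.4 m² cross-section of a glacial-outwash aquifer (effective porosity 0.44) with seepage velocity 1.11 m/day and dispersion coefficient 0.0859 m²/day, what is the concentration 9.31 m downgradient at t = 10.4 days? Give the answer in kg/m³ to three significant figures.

For an instantaneous plane source, C(x,t) = M/(n_e·A·√(4πDt)) · exp(−(x−vt)²/(4Dt)), with n_e·A the pore (flow) area.
Plume center vt = 1.11 × 10.4 = 11.544 m, so the well at 9.31 m is 2.234 m upgradient of the peak.
√(4πDt) = 3.351 m, giving peak height M/(n_e·A·√(4πDt)) = 1.67/(0.44 × 15.4 × 3.351) = 0.07355 kg/m³.
(x−vt)²/(4Dt) = (-2.234)²/(4 × 0.0859 × 10.4) = 1.397; exp(−1.397) = 0.2473.
C = 0.07355 × 0.2473 = 0.0182 kg/m³.

0.0182 kg/m³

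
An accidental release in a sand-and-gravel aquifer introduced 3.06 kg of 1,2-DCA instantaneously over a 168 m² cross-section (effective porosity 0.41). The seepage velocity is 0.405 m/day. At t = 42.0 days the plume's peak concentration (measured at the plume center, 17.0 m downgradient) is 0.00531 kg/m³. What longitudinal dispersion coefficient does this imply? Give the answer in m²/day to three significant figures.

0.133 m²/day

At the plume center C_max = M/(n_e·A·√(4πDt)), so D = M²/(4πt·(n_e·A·C_max)²).
n_e·A·C_max = 0.41 × 168 × 0.00531 = 0.3658 kg/m.
D = 3.06²/(4π × 42.0 × 0.3658²) = 0.133 m²/day.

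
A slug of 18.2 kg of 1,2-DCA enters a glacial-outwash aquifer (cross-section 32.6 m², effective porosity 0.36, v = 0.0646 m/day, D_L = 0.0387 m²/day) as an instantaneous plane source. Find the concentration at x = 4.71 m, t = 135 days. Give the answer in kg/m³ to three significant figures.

For an instantaneous plane source, C(x,t) = M/(n_e·A·√(4πDt)) · exp(−(x−vt)²/(4Dt)), with n_e·A the pore (flow) area.
Plume center vt = 0.0646 × 135 = 8.721 m, so the well at 4.71 m is 4.011 m upgradient of the peak.
√(4πDt) = 8.103 m, giving peak height M/(n_e·A·√(4πDt)) = 18.2/(0.36 × 32.6 × 8.103) = 0.1914 kg/m³.
(x−vt)²/(4Dt) = (-4.011)²/(4 × 0.0387 × 135) = 0.7698; exp(−0.7698) = 0.4631.
C = 0.1914 × 0.4631 = 0.0886 kg/m³.

0.0886 kg/m³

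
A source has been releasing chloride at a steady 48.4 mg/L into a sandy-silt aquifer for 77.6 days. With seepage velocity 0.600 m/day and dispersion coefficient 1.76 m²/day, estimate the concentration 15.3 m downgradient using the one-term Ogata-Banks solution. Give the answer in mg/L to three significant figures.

For a continuous step input, C/C₀ ≈ ½·erfc((x−vt)/(2√(Dt))).
vt = 0.600 × 77.6 = 46.56 m and 2√(Dt) = 2√(1.76 × 77.6) = 23.37 m.
Argument (x−vt)/(2√(Dt)) = (15.3 − 46.56)/23.37 = -1.338; ½·erfc(-1.338) = 0.9708.
C = 48.4 × 0.9708 = 47.0 mg/L.

47.0 mg/L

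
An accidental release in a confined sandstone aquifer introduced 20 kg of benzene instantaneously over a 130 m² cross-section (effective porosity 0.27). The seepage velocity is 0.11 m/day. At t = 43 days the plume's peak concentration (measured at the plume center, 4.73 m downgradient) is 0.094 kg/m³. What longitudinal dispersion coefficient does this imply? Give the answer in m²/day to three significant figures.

0.0680 m²/day

At the plume center C_max = M/(n_e·A·√(4πDt)), so D = M²/(4πt·(n_e·A·C_max)²).
n_e·A·C_max = 0.27 × 130 × 0.094 = 3.299 kg/m.
D = 20²/(4π × 43 × 3.299²) = 0.0680 m²/day.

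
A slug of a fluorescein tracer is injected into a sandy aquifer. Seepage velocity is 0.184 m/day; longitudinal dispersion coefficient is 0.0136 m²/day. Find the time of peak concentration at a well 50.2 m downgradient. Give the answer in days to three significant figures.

For the 1D instantaneous-source solution, setting ∂C/∂t = 0 at fixed x gives v²t² + 2Dt − x² = 0, so t = (√(D² + v²x²) − D)/v².
√(D² + v²x²) = √(0.0136² + 0.184² × 50.2²) = 9.237; v² = 0.033856.
t = (9.237 − 0.0136)/0.033856 = 272 days (vs. the pure-advection estimate x/v = 273 d).

272 days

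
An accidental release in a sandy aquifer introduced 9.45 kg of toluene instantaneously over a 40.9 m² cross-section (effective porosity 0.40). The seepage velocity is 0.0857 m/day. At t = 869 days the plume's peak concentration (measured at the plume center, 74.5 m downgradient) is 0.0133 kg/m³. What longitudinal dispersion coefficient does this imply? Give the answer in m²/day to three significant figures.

At the plume center C_max = M/(n_e·A·√(4πDt)), so D = M²/(4πt·(n_e·A·C_max)²).
n_e·A·C_max = 0.40 × 40.9 × 0.0133 = 0.2176 kg/m.
D = 9.45²/(4π × 869 × 0.2176²) = 0.173 m²/day.

0.173 m²/day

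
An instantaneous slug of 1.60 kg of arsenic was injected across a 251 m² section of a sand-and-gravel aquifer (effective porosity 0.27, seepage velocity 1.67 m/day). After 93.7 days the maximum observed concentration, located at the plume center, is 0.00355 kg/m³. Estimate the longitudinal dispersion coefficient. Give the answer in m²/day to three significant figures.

0.0376 m²/day

At the plume center C_max = M/(n_e·A·√(4πDt)), so D = M²/(4πt·(n_e·A·C_max)²).
n_e·A·C_max = 0.27 × 251 × 0.00355 = 0.2406 kg/m.
D = 1.60²/(4π × 93.7 × 0.2406²) = 0.0376 m²/day.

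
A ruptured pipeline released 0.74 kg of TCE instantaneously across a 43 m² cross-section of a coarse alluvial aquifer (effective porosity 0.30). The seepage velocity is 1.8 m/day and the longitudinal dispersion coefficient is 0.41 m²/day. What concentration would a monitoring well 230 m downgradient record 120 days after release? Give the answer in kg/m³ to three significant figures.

For an instantaneous plane source, C(x,t) = M/(n_e·A·√(4πDt)) · exp(−(x−vt)²/(4Dt)), with n_e·A the pore (flow) area.
Plume center vt = 1.8 × 120 = 216 m, so the well at 230 m is 14 m downgradient of the peak.
√(4πDt) = 24.86 m, giving peak height M/(n_e·A·√(4πDt)) = 0.74/(0.30 × 43 × 24.86) = 0.002307 kg/m³.
(x−vt)²/(4Dt) = (14)²/(4 × 0.41 × 120) = 0.9959; exp(−0.9959) = 0.3694.
C = 0.002307 × 0.3694 = 0.000852 kg/m³.

0.000852 kg/m³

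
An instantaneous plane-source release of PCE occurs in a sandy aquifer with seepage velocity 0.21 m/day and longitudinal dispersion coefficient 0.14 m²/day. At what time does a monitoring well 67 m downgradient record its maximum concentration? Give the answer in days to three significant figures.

316 days

For the 1D instantaneous-source solution, setting ∂C/∂t = 0 at fixed x gives v²t² + 2Dt − x² = 0, so t = (√(D² + v²x²) − D)/v².
√(D² + v²x²) = √(0.14² + 0.21² × 67²) = 14.07; v² = 0.0441.
t = (14.07 − 0.14)/0.0441 = 316 days (vs. the pure-advection estimate x/v = 319 d).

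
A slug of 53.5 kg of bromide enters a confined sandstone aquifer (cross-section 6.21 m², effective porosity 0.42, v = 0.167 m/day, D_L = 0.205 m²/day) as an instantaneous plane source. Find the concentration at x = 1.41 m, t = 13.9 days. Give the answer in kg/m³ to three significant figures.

For an instantaneous plane source, C(x,t) = M/(n_e·A·√(4πDt)) · exp(−(x−vt)²/(4Dt)), with n_e·A the pore (flow) area.
Plume center vt = 0.167 × 13.9 = 2.3213 m, so the well at 1.41 m is 0.9113 m upgradient of the peak.
√(4πDt) = 5.984 m, giving peak height M/(n_e·A·√(4πDt)) = 53.5/(0.42 × 6.21 × 5.984) = 3.428 kg/m³.
(x−vt)²/(4Dt) = (-0.9113)²/(4 × 0.205 × 13.9) = 0.07286; exp(−0.07286) = 0.9297.
C = 3.428 × 0.9297 = 3.19 kg/m³.

3.19 kg/m³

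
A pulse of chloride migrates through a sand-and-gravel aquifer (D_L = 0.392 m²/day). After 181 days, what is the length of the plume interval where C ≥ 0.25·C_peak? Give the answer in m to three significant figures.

39.7 m

The plume is Gaussian with σ = √(2Dt) = √(2 × 0.392 × 181) = 11.91 m.
C/C_peak = exp(−Δx²/(2σ²)) = 0.25 ⇒ Δx = σ·√(−2 ln 0.25) = 11.91 × 1.665 = 19.83 m.
Width = 2Δx = 39.7 m.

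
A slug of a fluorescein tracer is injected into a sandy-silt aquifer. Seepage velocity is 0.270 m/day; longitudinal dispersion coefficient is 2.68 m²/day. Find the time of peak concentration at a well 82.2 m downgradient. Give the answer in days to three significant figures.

270 days

For the 1D instantaneous-source solution, setting ∂C/∂t = 0 at fixed x gives v²t² + 2Dt − x² = 0, so t = (√(D² + v²x²) − D)/v².
√(D² + v²x²) = √(2.68² + 0.270² × 82.2²) = 22.36; v² = 0.0729.
t = (22.36 − 2.68)/0.0729 = 270 days (vs. the pure-advection estimate x/v = 304 d).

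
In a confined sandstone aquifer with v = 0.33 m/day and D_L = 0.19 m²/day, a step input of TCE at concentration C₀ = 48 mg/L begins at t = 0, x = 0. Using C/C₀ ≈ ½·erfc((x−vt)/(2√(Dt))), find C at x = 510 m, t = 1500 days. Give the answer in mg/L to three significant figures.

12.7 mg/L

For a continuous step input, C/C₀ ≈ ½·erfc((x−vt)/(2√(Dt))).
vt = 0.33 × 1500 = 495 m and 2√(Dt) = 2√(0.19 × 1500) = 33.76 m.
Argument (x−vt)/(2√(Dt)) = (510 − 495)/33.76 = 0.4443; ½·erfc(0.4443) = 0.2649.
C = 48 × 0.2649 = 12.7 mg/L.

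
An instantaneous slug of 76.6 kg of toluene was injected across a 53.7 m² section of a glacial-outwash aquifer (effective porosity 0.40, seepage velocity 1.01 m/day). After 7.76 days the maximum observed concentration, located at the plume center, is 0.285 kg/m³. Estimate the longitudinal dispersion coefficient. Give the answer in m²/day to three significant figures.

1.61 m²/day

At the plume center C_max = M/(n_e·A·√(4πDt)), so D = M²/(4πt·(n_e·A·C_max)²).
n_e·A·C_max = 0.40 × 53.7 × 0.285 = 6.122 kg/m.
D = 76.6²/(4π × 7.76 × 6.122²) = 1.61 m²/day.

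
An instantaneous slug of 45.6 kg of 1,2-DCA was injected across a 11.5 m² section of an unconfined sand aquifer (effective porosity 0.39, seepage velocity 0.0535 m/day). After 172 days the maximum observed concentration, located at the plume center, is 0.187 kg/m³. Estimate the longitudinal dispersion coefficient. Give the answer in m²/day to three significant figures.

1.37 m²/day

At the plume center C_max = M/(n_e·A·√(4πDt)), so D = M²/(4πt·(n_e·A·C_max)²).
n_e·A·C_max = 0.39 × 11.5 × 0.187 = 0.8387 kg/m.
D = 45.6²/(4π × 172 × 0.8387²) = 1.37 m²/day.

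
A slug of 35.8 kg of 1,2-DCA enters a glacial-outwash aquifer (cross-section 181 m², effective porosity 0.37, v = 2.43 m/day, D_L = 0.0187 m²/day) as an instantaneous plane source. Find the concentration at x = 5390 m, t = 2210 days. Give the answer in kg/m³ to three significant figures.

0.00224 kg/m³

For an instantaneous plane source, C(x,t) = M/(n_e·A·√(4πDt)) · exp(−(x−vt)²/(4Dt)), with n_e·A the pore (flow) area.
Plume center vt = 2.43 × 2210 = 5370.3 m, so the well at 5390 m is 19.7 m downgradient of the peak.
√(4πDt) = 22.79 m, giving peak height M/(n_e·A·√(4πDt)) = 35.8/(0.37 × 181 × 22.79) = 0.02346 kg/m³.
(x−vt)²/(4Dt) = (19.7)²/(4 × 0.0187 × 2210) = 2.348; exp(−2.348) = 0.09556.
C = 0.02346 × 0.09556 = 0.00224 kg/m³.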